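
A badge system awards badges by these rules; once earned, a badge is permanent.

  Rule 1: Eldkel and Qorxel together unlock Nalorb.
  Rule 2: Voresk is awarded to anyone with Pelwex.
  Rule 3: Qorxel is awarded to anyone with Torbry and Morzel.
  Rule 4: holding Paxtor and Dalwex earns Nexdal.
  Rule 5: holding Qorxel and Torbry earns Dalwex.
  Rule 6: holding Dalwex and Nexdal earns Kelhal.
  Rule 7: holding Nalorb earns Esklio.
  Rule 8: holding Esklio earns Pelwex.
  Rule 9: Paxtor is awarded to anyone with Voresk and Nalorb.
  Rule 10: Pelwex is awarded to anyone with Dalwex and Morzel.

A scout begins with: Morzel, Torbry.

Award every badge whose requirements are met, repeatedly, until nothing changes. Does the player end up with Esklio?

Esklio would need Nalorb (Rule 7), but Nalorb is never earned.

No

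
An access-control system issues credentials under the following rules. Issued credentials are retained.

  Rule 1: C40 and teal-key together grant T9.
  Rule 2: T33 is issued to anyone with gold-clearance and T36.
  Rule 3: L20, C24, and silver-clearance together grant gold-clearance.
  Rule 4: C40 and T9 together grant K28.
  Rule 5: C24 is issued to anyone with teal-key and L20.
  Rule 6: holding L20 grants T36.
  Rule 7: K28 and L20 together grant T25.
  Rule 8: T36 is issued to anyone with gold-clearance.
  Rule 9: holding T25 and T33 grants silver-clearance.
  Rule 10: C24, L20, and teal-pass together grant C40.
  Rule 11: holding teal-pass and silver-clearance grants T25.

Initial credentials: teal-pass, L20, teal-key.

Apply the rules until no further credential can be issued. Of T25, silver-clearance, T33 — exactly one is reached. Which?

Holding teal-key and L20 grants C24 (Rule 5).
Holding C24, L20, and teal-pass grants C40 (Rule 10).
Holding C40 and teal-key grants T9 (Rule 1).
Holding C40 and T9 grants K28 (Rule 4).
Holding K28 and L20 grants T25 (Rule 7).
silver-clearance would need T25 and T33 (Rule 9), but T33 is never granted. T33 would need gold-clearance and T36 (Rule 2), but gold-clearance is never granted.

T25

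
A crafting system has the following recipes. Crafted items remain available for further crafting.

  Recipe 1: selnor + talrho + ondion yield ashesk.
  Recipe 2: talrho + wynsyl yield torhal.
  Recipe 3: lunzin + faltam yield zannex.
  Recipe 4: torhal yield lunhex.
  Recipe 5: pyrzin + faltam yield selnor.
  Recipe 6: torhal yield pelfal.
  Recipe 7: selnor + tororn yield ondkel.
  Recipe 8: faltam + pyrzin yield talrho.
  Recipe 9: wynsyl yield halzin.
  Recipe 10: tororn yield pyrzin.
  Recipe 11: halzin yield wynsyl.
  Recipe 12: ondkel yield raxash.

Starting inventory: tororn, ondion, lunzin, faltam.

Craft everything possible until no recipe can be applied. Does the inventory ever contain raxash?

Using Recipe 10, tororn makes pyrzin.
pyrzin + faltam → selnor (Recipe 5).
Using Recipe 7, selnor and tororn make ondkel.
ondkel → raxash (Recipe 12).

Yes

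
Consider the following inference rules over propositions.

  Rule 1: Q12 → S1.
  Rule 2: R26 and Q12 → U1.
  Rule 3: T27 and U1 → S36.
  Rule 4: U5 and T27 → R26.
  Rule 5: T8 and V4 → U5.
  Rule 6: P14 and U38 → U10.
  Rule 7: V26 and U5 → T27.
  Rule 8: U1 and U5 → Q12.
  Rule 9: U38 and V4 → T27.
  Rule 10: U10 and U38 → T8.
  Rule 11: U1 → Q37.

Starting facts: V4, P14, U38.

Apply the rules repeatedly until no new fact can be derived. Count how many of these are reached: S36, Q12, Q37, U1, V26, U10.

P14 and U38 hold, so U10 follows (Rule 6).
S36 would need T27 and U1 (Rule 3), but U1 is never established.
Q12 would need U1 and U5 (Rule 8), but U1 is never established.
Q37 would need U1 (Rule 11), but U1 is never established.
U1 would need R26 and Q12 (Rule 2), but Q12 is never established.
No rule produces V26, and it is not given.
U10: reached.
Reached: U10 — 1 of the 6.

1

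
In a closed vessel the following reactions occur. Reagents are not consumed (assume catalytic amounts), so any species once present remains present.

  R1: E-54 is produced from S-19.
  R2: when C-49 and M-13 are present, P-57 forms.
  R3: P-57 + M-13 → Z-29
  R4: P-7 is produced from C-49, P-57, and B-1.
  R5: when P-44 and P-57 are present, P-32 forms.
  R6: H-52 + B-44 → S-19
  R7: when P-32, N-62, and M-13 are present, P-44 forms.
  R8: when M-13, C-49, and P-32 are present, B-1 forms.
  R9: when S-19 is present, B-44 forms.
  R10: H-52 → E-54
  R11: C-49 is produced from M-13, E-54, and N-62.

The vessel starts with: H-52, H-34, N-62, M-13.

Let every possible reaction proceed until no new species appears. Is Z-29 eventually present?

Yes

H-52 present → E-54 forms (R10).
M-13, E-54, and N-62 present → C-49 forms (R11).
C-49 and M-13 present → P-57 forms (R2).
P-57 and M-13 present → Z-29 forms (R3).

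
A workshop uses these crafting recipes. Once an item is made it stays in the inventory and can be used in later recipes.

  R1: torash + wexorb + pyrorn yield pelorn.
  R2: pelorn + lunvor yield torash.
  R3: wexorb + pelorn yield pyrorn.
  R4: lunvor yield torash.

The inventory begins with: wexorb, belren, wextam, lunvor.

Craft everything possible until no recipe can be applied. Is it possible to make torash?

lunvor → torash (R4).

Yes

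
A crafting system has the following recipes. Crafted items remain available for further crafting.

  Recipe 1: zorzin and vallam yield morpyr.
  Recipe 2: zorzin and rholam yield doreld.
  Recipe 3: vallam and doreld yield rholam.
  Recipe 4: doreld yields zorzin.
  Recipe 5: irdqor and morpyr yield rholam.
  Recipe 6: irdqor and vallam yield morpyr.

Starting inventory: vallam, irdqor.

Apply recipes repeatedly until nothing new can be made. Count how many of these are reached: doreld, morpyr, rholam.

irdqor and vallam → morpyr (Recipe 6).
irdqor and morpyr → rholam (Recipe 5).
doreld would need zorzin and rholam (Recipe 2), but zorzin is never obtained.
morpyr: reached.
rholam: reached.
Reached: morpyr and rholam — 2 of the 3.

2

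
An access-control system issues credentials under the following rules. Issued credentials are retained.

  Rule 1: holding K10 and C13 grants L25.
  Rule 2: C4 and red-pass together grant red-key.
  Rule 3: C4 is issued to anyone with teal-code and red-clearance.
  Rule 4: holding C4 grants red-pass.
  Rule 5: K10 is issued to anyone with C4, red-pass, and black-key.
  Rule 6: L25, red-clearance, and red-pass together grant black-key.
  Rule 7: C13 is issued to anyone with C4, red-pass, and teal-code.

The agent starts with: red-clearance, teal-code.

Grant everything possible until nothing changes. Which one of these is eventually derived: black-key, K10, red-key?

red-key

Holding teal-code and red-clearance grants C4 (Rule 3).
Holding C4 grants red-pass (Rule 4).
Holding C4 and red-pass grants red-key (Rule 2).
K10 would need C4, red-pass, and black-key (Rule 5), but black-key is never granted. black-key would need L25, red-clearance, and red-pass (Rule 6), but L25 is never granted.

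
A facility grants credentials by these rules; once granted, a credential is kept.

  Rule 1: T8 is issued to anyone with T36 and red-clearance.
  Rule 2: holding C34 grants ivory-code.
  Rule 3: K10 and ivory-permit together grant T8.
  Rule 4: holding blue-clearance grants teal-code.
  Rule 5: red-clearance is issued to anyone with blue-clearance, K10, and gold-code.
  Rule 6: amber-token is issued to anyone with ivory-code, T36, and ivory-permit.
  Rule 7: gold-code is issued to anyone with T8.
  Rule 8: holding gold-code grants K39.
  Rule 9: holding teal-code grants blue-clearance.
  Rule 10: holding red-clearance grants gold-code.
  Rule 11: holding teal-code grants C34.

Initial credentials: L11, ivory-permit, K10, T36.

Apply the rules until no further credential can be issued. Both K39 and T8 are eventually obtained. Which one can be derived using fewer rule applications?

T8: Holding K10 and ivory-permit grants T8 (Rule 3). [1 rule application]
K39: Holding K10 and ivory-permit grants T8 (Rule 3). Holding T8 grants gold-code (Rule 7). Holding gold-code grants K39 (Rule 8). [3 rule applications]
T8 needs fewer.

T8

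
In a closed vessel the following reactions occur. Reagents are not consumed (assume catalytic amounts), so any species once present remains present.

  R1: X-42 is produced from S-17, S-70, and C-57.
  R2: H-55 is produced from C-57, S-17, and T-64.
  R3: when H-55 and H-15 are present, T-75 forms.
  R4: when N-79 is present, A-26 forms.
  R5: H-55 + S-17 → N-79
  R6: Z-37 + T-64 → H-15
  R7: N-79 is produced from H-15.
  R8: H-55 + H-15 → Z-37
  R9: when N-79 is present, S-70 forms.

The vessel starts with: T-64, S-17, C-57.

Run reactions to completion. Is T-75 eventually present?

No

T-75 would need H-55 and H-15 (R3), but H-15 never forms.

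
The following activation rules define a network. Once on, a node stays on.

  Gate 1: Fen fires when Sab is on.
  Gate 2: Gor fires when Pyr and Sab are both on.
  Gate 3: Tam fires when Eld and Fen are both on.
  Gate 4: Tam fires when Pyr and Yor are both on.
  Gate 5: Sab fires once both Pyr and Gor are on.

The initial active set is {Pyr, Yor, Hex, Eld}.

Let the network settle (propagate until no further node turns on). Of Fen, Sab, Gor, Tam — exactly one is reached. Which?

Gate 4: Pyr and Yor on → Tam on.
Sab would need Pyr and Gor (Gate 5), but Gor never turns on. Gor would need Pyr and Sab (Gate 2), but Sab never turns on. Fen would need Sab (Gate 1), but Sab never turns on.

Tam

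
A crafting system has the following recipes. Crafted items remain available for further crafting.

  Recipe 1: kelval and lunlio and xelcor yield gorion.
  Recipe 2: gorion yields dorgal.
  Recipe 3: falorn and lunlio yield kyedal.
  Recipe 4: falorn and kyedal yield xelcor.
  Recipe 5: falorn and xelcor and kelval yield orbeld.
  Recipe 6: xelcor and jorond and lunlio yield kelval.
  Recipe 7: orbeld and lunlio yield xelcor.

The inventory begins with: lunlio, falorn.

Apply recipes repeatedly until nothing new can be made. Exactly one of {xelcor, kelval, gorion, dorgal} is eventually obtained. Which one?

xelcor

Using Recipe 3, falorn and lunlio make kyedal.
falorn and kyedal → xelcor (Recipe 4).
gorion would need kelval, lunlio, and xelcor (Recipe 1), but kelval is never obtained. dorgal would need gorion (Recipe 2), but gorion is never obtained. kelval would need xelcor, jorond, and lunlio (Recipe 6), but jorond is never obtained.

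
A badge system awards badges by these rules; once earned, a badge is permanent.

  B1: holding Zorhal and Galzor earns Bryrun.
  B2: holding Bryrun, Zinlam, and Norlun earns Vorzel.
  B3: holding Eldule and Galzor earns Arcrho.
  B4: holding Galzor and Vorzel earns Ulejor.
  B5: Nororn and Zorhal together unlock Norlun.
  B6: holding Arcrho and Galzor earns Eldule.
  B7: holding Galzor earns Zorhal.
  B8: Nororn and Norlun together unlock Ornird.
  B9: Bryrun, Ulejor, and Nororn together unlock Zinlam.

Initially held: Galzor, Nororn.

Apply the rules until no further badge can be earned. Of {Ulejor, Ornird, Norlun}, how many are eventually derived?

With Galzor, Zorhal is earned (B7).
With Nororn and Zorhal, Norlun is earned (B5).
With Nororn and Norlun, Ornird is earned (B8).
Ulejor would need Galzor and Vorzel (B4), but Vorzel is never earned.
Ornird: reached.
Norlun: reached.
Reached: Ornird and Norlun — 2 of the 3.

2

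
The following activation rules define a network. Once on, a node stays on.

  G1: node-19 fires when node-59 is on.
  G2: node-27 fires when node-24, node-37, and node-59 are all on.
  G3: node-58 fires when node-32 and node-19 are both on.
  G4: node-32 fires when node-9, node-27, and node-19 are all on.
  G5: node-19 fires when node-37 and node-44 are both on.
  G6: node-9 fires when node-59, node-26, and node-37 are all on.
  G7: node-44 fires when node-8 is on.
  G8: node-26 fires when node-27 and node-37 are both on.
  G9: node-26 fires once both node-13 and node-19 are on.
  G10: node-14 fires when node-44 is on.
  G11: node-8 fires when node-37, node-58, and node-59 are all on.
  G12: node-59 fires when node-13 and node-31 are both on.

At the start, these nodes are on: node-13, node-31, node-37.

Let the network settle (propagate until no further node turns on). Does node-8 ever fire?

No

node-8 would need node-37, node-58, and node-59 (G11), but node-58 never turns on.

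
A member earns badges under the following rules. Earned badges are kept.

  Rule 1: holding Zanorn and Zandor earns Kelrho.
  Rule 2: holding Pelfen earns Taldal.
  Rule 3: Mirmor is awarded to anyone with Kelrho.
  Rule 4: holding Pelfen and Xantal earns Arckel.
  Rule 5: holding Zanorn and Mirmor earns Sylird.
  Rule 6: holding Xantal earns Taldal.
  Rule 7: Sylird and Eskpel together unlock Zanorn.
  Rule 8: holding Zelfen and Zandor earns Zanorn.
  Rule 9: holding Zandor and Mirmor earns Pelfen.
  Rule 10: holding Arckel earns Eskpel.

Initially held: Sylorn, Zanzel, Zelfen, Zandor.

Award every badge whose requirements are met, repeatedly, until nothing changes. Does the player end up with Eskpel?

Eskpel would need Arckel (Rule 10), but Arckel is never earned.

No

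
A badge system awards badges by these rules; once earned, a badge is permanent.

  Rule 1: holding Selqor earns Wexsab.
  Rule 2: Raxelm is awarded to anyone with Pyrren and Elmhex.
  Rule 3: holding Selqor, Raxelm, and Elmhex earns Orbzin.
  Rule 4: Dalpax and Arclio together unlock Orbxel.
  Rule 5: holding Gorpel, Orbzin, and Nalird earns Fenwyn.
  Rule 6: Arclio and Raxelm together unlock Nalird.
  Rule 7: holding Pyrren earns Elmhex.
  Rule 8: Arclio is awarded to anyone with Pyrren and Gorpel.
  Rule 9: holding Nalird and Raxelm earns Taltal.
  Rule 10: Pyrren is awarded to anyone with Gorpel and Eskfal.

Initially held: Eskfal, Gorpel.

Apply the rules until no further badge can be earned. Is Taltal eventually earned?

Yes

With Gorpel and Eskfal, Pyrren is earned (Rule 10).
With Pyrren and Gorpel, Arclio is earned (Rule 8).
With Pyrren, Elmhex is earned (Rule 7).
With Pyrren and Elmhex, Raxelm is earned (Rule 2).
With Arclio and Raxelm, Nalird is earned (Rule 6).
With Nalird and Raxelm, Taltal is earned (Rule 9).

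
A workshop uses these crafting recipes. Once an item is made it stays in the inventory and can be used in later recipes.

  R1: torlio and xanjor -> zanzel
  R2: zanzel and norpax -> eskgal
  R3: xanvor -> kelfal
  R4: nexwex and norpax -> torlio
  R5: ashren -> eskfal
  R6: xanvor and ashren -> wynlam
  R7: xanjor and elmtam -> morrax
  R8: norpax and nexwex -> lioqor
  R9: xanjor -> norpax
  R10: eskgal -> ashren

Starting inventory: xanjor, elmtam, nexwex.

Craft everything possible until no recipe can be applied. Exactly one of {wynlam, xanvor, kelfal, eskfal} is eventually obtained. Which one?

eskfal

Using R9, xanjor makes norpax.
Using R4, nexwex and norpax make torlio.
Using R1, torlio and xanjor make zanzel.
zanzel and norpax -> eskgal (R2).
eskgal -> ashren (R10).
ashren -> eskfal (R5).
kelfal would need xanvor (R3), but xanvor is never obtained. wynlam would need xanvor and ashren (R6), but xanvor is never obtained. No rule produces xanvor, and it is not given.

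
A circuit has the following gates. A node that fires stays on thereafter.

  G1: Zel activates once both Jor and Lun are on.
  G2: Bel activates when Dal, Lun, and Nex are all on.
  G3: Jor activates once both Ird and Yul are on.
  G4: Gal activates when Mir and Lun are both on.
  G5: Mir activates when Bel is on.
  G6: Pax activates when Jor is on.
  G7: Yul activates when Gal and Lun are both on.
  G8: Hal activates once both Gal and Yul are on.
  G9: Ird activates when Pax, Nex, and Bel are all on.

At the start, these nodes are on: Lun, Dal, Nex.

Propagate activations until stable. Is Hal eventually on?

Yes

Dal, Lun, and Nex are on, so Bel activates (G2).
G5: Bel on → Mir on.
G4: Mir and Lun on → Gal on.
G7: Gal and Lun on → Yul on.
Gal and Yul are on, so Hal activates (G8).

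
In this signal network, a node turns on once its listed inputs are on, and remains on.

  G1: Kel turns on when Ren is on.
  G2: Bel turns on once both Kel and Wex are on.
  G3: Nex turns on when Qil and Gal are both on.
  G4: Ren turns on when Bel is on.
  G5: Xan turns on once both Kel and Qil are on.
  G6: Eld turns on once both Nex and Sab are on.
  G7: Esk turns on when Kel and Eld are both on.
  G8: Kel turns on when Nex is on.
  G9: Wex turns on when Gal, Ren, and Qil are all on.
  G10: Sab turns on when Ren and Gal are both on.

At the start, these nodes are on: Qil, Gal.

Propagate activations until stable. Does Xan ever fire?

Qil and Gal are on, so Nex turns on (G3).
G8: Nex on → Kel on.
Kel and Qil are on, so Xan turns on (G5).

Yes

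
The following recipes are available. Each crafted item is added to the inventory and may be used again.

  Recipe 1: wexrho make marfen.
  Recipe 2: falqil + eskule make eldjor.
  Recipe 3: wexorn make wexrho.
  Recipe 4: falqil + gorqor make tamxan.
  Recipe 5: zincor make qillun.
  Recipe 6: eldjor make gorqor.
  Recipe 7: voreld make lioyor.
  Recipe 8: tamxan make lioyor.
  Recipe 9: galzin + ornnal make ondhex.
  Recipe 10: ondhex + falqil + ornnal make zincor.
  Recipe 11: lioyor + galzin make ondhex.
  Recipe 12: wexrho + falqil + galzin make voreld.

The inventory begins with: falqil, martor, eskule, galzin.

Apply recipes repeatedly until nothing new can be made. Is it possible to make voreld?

No

voreld would need wexrho, falqil, and galzin (Recipe 12), but wexrho is never obtained.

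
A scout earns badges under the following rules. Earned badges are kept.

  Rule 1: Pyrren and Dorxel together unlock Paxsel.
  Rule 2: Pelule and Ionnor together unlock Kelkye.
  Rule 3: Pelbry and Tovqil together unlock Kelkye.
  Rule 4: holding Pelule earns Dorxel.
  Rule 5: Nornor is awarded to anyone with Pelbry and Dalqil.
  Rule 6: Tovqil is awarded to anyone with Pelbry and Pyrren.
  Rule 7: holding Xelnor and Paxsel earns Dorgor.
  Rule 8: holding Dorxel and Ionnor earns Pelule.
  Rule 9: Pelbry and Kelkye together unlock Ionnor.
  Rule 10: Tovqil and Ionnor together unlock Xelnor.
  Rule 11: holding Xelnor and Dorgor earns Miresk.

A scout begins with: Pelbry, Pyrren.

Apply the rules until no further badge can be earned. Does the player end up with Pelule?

No

Pelule would need Dorxel and Ionnor (Rule 8), but Dorxel is never earned.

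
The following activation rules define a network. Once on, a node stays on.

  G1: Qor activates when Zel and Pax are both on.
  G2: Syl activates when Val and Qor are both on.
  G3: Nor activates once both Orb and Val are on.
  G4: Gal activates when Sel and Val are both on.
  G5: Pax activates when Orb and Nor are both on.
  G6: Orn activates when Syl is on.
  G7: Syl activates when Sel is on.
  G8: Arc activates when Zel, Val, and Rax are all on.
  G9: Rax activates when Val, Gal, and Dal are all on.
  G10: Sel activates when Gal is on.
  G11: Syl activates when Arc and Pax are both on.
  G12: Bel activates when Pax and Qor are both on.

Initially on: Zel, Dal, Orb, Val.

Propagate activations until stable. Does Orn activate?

G3: Orb and Val on → Nor on.
Orb and Nor are on, so Pax activates (G5).
Zel and Pax are on, so Qor activates (G1).
Val and Qor are on, so Syl activates (G2).
G6: Syl on → Orn on.

Yes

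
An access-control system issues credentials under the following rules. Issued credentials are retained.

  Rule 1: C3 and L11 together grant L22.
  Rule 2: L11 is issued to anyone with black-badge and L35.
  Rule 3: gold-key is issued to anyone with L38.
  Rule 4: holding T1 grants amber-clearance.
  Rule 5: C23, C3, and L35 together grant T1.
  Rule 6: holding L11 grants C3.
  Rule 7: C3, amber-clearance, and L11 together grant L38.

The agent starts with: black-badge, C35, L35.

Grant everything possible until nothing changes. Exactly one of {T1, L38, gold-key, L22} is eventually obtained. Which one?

L22

Holding black-badge and L35 grants L11 (Rule 2).
Holding L11 grants C3 (Rule 6).
Holding C3 and L11 grants L22 (Rule 1).
gold-key would need L38 (Rule 3), but L38 is never granted. L38 would need C3, amber-clearance, and L11 (Rule 7), but amber-clearance is never granted. T1 would need C23, C3, and L35 (Rule 5), but C23 is never granted.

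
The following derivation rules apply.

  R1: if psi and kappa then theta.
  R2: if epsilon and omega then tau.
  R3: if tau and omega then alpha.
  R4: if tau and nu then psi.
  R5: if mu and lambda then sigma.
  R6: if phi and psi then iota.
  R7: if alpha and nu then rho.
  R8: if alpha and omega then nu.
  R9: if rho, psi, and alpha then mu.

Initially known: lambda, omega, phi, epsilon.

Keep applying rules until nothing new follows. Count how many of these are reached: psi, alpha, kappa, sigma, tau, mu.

From epsilon and omega, R2 gives tau.
tau and omega hold, so alpha follows (R3).
From alpha and omega, R8 gives nu.
From alpha and nu, R7 gives rho.
From tau and nu, R4 gives psi.
rho, psi, and alpha hold, so mu follows (R9).
From mu and lambda, R5 gives sigma.
psi: reached.
alpha: reached.
No rule produces kappa, and it is not given.
sigma: reached.
tau: reached.
mu: reached.
Reached: psi, alpha, sigma, tau, and mu — 5 of the 6.

5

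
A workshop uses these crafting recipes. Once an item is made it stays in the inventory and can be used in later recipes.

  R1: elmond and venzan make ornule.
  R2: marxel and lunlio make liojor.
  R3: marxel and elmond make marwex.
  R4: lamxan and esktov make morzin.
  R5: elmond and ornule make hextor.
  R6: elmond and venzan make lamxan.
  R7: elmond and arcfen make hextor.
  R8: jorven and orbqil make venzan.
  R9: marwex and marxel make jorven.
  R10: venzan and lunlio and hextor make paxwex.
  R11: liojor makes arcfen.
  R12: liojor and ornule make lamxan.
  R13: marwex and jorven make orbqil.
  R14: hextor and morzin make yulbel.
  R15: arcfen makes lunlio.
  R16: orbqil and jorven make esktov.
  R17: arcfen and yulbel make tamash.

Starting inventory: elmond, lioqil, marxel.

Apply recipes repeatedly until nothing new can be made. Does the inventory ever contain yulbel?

Yes

Using R3, marxel and elmond make marwex.
Using R9, marwex and marxel make jorven.
Using R13, marwex and jorven make orbqil.
Using R8, jorven and orbqil make venzan.
Using R16, orbqil and jorven make esktov.
Using R1, elmond and venzan make ornule.
elmond and venzan → lamxan (R6).
elmond and ornule → hextor (R5).
Using R4, lamxan and esktov make morzin.
hextor and morzin → yulbel (R14).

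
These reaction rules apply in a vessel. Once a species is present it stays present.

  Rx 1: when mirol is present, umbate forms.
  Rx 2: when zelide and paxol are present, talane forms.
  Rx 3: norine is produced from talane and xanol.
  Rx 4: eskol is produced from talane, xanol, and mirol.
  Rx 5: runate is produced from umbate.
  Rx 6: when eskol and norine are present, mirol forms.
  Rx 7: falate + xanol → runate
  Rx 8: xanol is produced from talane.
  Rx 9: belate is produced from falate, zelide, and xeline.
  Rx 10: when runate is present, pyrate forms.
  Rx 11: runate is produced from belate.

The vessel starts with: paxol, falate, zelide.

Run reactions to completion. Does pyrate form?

Yes

zelide and paxol present → talane forms (Rx 2).
talane present → xanol forms (Rx 8).
falate and xanol present → runate forms (Rx 7).
runate present → pyrate forms (Rx 10).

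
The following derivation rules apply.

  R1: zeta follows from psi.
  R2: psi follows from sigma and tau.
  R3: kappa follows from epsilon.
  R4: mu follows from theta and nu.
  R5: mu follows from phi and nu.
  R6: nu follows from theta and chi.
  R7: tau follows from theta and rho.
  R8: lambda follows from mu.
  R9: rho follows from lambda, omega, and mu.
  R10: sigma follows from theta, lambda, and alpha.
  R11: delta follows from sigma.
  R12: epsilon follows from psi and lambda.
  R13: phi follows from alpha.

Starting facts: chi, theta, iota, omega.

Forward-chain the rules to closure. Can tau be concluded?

theta and chi hold, so nu follows (R6).
From theta and nu, R4 gives mu.
From mu, R8 gives lambda.
lambda, omega, and mu hold, so rho follows (R9).
From theta and rho, R7 gives tau.

Yes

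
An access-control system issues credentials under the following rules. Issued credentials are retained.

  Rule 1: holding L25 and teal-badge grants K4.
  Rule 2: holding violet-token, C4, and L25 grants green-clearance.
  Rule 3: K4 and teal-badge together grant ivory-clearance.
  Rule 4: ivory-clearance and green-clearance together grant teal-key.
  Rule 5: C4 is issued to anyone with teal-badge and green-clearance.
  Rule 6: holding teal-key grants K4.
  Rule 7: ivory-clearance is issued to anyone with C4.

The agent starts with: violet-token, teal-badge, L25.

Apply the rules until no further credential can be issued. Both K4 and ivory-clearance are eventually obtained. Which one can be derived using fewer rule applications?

K4

K4: Holding L25 and teal-badge grants K4 (Rule 1). [1 rule application]
ivory-clearance: Holding L25 and teal-badge grants K4 (Rule 1). Holding K4 and teal-badge grants ivory-clearance (Rule 3). [2 rule applications]
K4 needs fewer.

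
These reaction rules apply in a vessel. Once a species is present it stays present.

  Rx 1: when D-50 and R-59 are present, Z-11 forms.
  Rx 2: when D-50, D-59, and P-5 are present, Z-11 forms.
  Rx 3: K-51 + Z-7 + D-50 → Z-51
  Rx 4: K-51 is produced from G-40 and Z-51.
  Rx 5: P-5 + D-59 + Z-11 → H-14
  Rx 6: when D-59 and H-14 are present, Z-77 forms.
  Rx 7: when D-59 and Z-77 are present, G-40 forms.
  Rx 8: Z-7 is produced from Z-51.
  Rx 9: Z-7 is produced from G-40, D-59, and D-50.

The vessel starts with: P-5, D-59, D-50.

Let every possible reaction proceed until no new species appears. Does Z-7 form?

D-50, D-59, and P-5 present → Z-11 forms (Rx 2).
P-5, D-59, and Z-11 present → H-14 forms (Rx 5).
D-59 and H-14 present → Z-77 forms (Rx 6).
D-59 and Z-77 present → G-40 forms (Rx 7).
G-40, D-59, and D-50 present → Z-7 forms (Rx 9).

Yes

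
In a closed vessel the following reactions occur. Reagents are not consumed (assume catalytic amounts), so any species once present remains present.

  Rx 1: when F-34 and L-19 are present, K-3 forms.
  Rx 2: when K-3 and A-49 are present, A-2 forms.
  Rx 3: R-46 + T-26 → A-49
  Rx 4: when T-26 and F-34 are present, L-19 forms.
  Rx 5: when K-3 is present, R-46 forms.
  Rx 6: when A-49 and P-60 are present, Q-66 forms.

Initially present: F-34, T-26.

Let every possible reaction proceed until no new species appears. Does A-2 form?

T-26 and F-34 present → L-19 forms (Rx 4).
F-34 and L-19 present → K-3 forms (Rx 1).
K-3 present → R-46 forms (Rx 5).
R-46 and T-26 present → A-49 forms (Rx 3).
K-3 and A-49 present → A-2 forms (Rx 2).

Yes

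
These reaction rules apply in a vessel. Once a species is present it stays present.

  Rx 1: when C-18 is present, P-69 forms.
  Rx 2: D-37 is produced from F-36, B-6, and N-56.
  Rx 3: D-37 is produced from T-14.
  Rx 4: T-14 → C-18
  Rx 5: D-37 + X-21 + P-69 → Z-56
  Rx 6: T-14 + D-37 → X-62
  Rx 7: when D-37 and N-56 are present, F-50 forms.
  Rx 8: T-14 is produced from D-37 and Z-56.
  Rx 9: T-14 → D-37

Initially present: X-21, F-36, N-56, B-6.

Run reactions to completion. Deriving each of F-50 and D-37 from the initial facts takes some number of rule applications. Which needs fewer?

D-37: F-36, B-6, and N-56 present → D-37 forms (Rx 2). [1 rule application]
F-50: F-36, B-6, and N-56 present → D-37 forms (Rx 2). D-37 and N-56 present → F-50 forms (Rx 7). [2 rule applications]
D-37 needs fewer.

D-37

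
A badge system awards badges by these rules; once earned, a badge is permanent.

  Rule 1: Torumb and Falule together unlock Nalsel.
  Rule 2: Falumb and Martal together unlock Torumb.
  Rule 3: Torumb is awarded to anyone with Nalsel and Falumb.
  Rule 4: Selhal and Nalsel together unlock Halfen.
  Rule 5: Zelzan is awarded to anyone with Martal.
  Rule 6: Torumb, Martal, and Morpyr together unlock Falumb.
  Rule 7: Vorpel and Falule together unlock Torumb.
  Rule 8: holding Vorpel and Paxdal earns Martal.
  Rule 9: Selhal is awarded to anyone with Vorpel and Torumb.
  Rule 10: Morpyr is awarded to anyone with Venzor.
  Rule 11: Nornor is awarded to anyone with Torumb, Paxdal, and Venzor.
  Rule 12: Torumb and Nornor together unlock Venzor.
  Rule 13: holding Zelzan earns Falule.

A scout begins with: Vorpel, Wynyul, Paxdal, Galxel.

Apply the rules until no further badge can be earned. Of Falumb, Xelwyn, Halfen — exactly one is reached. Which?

With Vorpel and Paxdal, Martal is earned (Rule 8).
With Martal, Zelzan is earned (Rule 5).
With Zelzan, Falule is earned (Rule 13).
With Vorpel and Falule, Torumb is earned (Rule 7).
With Torumb and Falule, Nalsel is earned (Rule 1).
With Vorpel and Torumb, Selhal is earned (Rule 9).
With Selhal and Nalsel, Halfen is earned (Rule 4).
Falumb would need Torumb, Martal, and Morpyr (Rule 6), but Morpyr is never earned. No rule produces Xelwyn, and it is not given.

Halfen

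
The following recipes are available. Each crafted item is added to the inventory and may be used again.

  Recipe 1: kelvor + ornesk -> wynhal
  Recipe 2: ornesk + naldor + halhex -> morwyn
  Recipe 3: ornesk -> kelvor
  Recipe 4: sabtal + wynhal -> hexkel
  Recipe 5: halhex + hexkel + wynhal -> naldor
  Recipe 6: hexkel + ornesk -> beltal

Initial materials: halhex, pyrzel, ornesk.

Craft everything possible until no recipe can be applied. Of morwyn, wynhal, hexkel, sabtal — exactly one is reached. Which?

Using Recipe 3, ornesk makes kelvor.
kelvor + ornesk -> wynhal (Recipe 1).
hexkel would need sabtal and wynhal (Recipe 4), but sabtal is never obtained. morwyn would need ornesk, naldor, and halhex (Recipe 2), but naldor is never obtained. No rule produces sabtal, and it is not given.

wynhal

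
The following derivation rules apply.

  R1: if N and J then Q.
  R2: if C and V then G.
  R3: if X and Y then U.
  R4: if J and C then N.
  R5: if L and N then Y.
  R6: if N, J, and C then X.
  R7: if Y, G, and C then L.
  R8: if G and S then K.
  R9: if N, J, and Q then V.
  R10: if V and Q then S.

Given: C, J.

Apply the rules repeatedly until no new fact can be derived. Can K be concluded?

Yes

From J and C, R4 gives N.
N and J hold, so Q follows (R1).
N, J, and Q hold, so V follows (R9).
C and V hold, so G follows (R2).
From V and Q, R10 gives S.
G and S hold, so K follows (R8).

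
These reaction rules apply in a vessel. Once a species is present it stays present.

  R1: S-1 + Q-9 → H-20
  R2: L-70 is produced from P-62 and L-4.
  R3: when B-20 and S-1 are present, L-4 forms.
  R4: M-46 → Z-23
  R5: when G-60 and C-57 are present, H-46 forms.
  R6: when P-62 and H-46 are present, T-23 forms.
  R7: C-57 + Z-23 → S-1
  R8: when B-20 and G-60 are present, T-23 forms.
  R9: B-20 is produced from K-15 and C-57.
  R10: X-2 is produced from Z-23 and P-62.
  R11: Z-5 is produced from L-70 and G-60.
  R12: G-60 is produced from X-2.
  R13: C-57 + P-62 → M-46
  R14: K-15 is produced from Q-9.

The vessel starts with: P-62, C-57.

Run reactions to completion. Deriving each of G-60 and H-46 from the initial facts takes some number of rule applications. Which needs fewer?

G-60: C-57 and P-62 present → M-46 forms (R13). M-46 present → Z-23 forms (R4). Z-23 and P-62 present → X-2 forms (R10). X-2 present → G-60 forms (R12). [4 rule applications]
H-46: C-57 and P-62 present → M-46 forms (R13). M-46 present → Z-23 forms (R4). Z-23 and P-62 present → X-2 forms (R10). X-2 present → G-60 forms (R12). G-60 and C-57 present → H-46 forms (R5). [5 rule applications]
G-60 needs fewer.

G-60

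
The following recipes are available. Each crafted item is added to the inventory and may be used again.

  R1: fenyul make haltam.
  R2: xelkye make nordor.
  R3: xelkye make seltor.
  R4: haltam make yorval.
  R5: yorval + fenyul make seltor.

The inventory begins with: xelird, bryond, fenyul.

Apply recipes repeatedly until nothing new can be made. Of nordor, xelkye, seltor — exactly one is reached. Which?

Using R1, fenyul makes haltam.
haltam → yorval (R4).
Using R5, yorval and fenyul make seltor.
nordor would need xelkye (R2), but xelkye is never obtained. No rule produces xelkye, and it is not given.

seltor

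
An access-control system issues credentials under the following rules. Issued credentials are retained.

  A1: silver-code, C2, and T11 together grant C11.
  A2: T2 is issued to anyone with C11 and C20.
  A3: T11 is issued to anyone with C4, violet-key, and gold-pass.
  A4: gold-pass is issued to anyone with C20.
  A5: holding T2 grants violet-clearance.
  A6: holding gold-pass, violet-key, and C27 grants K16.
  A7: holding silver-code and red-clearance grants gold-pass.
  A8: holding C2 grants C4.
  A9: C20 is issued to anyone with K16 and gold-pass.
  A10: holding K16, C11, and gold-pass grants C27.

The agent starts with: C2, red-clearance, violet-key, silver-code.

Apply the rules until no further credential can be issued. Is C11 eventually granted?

Yes

Holding silver-code and red-clearance grants gold-pass (A7).
Holding C2 grants C4 (A8).
Holding C4, violet-key, and gold-pass grants T11 (A3).
Holding silver-code, C2, and T11 grants C11 (A1).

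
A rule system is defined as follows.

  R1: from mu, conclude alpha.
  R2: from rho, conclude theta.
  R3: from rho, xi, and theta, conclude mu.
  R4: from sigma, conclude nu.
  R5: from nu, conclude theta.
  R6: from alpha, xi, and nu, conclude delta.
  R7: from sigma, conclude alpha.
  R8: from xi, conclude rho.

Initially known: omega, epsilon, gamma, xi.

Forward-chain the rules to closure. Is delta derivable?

delta would need alpha, xi, and nu (R6), but nu is never established.

No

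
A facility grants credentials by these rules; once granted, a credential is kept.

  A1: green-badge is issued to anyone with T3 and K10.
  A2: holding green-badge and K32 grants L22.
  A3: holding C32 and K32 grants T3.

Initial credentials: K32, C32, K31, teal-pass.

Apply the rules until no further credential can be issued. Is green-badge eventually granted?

No

green-badge would need T3 and K10 (A1), but K10 is never granted.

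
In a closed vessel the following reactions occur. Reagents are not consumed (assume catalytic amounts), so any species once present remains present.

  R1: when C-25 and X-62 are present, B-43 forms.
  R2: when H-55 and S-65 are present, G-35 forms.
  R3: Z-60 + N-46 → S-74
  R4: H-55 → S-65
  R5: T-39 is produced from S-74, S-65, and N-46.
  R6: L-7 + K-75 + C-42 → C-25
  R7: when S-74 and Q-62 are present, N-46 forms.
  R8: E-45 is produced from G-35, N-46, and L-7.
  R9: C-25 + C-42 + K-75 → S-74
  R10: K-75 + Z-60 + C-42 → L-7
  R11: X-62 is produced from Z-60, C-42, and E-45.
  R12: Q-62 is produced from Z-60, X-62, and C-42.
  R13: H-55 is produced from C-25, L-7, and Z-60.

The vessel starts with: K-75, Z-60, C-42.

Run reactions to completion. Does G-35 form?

K-75, Z-60, and C-42 present → L-7 forms (R10).
L-7, K-75, and C-42 present → C-25 forms (R6).
C-25, L-7, and Z-60 present → H-55 forms (R13).
H-55 present → S-65 forms (R4).
H-55 and S-65 present → G-35 forms (R2).

Yes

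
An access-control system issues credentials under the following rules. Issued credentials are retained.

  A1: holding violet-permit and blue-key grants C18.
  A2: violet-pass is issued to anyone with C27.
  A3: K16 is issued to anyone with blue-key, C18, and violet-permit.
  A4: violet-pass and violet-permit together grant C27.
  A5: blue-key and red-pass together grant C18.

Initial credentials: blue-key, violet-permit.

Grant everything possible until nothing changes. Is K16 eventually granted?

Yes

Holding violet-permit and blue-key grants C18 (A1).
Holding blue-key, C18, and violet-permit grants K16 (A3).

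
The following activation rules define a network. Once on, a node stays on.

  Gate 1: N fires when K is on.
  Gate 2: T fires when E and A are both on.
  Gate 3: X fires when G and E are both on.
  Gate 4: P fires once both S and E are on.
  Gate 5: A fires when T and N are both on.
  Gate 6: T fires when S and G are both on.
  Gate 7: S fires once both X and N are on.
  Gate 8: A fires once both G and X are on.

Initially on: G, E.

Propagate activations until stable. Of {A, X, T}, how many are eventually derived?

G and E are on, so X fires (Gate 3).
Gate 8: G and X on → A on.
E and A are on, so T fires (Gate 2).
A: reached.
X: reached.
T: reached.
All 3 are reached.

3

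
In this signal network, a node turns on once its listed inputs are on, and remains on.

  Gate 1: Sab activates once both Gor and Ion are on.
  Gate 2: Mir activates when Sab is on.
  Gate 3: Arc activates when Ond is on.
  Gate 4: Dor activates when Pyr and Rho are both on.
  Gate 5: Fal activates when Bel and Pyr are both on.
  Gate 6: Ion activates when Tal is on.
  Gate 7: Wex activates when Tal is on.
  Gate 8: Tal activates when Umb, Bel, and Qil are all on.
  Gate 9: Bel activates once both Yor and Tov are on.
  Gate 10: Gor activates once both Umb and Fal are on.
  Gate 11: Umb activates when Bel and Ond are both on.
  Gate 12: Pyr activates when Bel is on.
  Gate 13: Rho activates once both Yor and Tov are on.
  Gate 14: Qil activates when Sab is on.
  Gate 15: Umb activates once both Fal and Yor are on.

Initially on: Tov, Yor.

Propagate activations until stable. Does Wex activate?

Wex would need Tal (Gate 7), but Tal never turns on.

No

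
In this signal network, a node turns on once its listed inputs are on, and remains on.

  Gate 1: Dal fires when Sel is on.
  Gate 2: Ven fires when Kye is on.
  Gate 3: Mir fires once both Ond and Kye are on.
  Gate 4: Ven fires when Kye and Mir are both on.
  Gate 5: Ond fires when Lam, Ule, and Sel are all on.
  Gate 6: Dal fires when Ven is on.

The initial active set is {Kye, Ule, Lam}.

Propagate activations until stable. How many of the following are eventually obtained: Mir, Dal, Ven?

2

Kye is on, so Ven fires (Gate 2).
Gate 6: Ven on → Dal on.
Mir would need Ond and Kye (Gate 3), but Ond never turns on.
Dal: reached.
Ven: reached.
Reached: Dal and Ven — 2 of the 3.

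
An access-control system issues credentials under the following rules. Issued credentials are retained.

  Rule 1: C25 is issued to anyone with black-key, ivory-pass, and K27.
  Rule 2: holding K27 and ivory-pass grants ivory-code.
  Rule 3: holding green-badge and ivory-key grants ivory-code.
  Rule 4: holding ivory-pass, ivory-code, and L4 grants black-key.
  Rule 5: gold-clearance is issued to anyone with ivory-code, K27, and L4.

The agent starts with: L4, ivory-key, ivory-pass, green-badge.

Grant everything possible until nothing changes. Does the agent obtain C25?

C25 would need black-key, ivory-pass, and K27 (Rule 1), but K27 is never granted.

No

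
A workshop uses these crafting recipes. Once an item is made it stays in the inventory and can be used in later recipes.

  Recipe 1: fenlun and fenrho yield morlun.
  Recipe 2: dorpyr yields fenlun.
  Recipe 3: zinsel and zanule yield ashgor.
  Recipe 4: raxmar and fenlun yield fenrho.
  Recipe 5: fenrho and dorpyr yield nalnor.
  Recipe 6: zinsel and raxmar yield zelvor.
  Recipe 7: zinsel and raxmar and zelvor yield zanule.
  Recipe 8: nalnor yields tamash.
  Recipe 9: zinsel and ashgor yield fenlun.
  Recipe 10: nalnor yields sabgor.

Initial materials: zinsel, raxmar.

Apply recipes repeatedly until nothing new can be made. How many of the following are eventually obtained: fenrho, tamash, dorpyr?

Using Recipe 6, zinsel and raxmar make zelvor.
Using Recipe 7, zinsel, raxmar, and zelvor make zanule.
zinsel and zanule → ashgor (Recipe 3).
Using Recipe 9, zinsel and ashgor make fenlun.
Using Recipe 4, raxmar and fenlun make fenrho.
fenrho: reached.
tamash would need nalnor (Recipe 8), but nalnor is never obtained.
No rule produces dorpyr, and it is not given.
Reached: fenrho — 1 of the 3.

1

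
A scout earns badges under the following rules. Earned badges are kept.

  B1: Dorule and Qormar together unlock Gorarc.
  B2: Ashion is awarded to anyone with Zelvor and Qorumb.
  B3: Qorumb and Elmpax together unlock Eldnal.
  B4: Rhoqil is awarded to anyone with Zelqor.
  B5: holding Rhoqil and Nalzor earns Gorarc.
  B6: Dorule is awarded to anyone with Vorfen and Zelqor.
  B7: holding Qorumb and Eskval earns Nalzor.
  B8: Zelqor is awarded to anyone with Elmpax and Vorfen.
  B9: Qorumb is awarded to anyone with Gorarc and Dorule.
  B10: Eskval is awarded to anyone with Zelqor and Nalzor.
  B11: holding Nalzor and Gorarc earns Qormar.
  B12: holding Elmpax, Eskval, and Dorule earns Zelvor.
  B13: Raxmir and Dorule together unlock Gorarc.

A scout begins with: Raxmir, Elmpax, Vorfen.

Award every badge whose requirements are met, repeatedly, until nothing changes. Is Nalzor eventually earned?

No

Nalzor would need Qorumb and Eskval (B7), but Eskval is never earned.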